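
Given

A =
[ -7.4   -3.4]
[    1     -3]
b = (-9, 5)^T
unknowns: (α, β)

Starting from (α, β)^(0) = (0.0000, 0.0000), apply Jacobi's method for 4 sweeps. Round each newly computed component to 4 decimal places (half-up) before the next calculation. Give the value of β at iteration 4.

-1.0681

Iteration 1:
  α = (-9 - (-3.4)·0.0000) / (-7.4) = 1.2162
  β = (5 - (1)·0.0000) / (-3) = -1.6667
Iteration 2:
  α = (-9 - (-3.4)·-1.6667) / (-7.4) = 1.9820
  β = (5 - (1)·1.2162) / (-3) = -1.2613
Iteration 3:
  α = (-9 - (-3.4)·-1.2613) / (-7.4) = 1.7957
  β = (5 - (1)·1.9820) / (-3) = -1.0060
Iteration 4:
  α = (-9 - (-3.4)·-1.0060) / (-7.4) = 1.6784
  β = (5 - (1)·1.7957) / (-3) = -1.0681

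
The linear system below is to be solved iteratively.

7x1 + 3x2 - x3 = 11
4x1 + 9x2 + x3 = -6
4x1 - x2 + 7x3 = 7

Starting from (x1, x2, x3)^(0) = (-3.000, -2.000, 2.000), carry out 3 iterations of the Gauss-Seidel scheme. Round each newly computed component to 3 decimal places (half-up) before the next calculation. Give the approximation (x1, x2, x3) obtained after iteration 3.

(2.182, -1.573, -0.472)

Iteration 1:
  x1 = (11 - (3)·-2.000 - (-1)·2.000) / (7) = 2.714
  x2 = (-6 - (4)·2.714 - (1)·2.000) / (9) = -2.095
  x3 = (7 - (4)·2.714 - (-1)·-2.095) / (7) = -0.850
Iteration 2:
  x1 = (11 - (3)·-2.095 - (-1)·-0.850) / (7) = 2.348
  x2 = (-6 - (4)·2.348 - (1)·-0.850) / (9) = -1.616
  x3 = (7 - (4)·2.348 - (-1)·-1.616) / (7) = -0.573
Iteration 3:
  x1 = (11 - (3)·-1.616 - (-1)·-0.573) / (7) = 2.182
  x2 = (-6 - (4)·2.182 - (1)·-0.573) / (9) = -1.573
  x3 = (7 - (4)·2.182 - (-1)·-1.573) / (7) = -0.472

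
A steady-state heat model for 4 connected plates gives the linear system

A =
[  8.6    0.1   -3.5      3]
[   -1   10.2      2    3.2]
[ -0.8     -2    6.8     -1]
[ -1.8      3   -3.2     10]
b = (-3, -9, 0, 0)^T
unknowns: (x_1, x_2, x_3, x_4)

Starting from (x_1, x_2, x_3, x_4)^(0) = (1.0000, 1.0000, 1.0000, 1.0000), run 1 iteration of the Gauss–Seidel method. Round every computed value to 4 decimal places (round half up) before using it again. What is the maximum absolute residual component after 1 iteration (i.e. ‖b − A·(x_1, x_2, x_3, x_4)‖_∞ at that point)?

4.9367

Iteration 1:
  x_1 = (-3 - (0.1)·1.0000 - (-3.5)·1.0000 - (3)·1.0000) / (8.6) = -0.3023
  x_2 = (-9 - (-1)·-0.3023 - (2)·1.0000 - (3.2)·1.0000) / (10.2) = -1.4218
  x_3 = (0 - (-0.8)·-0.3023 - (-2)·-1.4218 - (-1)·1.0000) / (6.8) = -0.3067
  x_4 = (0 - (-1.8)·-0.3023 - (3)·-1.4218 - (-3.2)·-0.3067) / (10) = 0.2740
Residual b − A·x = (-2.1535, 4.9367, -0.7259, -0.0002); ∞-norm = 4.9367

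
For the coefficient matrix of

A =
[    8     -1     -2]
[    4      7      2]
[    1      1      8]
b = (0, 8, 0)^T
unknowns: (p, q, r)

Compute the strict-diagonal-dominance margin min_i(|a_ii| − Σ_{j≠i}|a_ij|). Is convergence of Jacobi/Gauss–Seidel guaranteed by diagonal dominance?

1

row 1: |8| − (1+2) = 5
row 2: |7| − (4+2) = 1
row 3: |8| − (1+1) = 6
minimum over rows = 1 → strictly diagonally dominant (convergence guaranteed)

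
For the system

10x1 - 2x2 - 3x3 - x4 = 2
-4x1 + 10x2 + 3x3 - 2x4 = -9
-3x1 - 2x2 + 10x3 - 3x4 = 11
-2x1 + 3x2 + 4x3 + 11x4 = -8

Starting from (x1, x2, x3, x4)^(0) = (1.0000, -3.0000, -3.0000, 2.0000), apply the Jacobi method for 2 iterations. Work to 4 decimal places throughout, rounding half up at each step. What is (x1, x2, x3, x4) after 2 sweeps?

Iteration 1:
  x1 = (2 - (-2)·-3.0000 - (-3)·-3.0000 - (-1)·2.0000) / (10) = -1.1000
  x2 = (-9 - (-4)·1.0000 - (3)·-3.0000 - (-2)·2.0000) / (10) = 0.8000
  x3 = (11 - (-3)·1.0000 - (-2)·-3.0000 - (-3)·2.0000) / (10) = 1.4000
  x4 = (-8 - (-2)·1.0000 - (3)·-3.0000 - (4)·-3.0000) / (11) = 1.3636
Iteration 2:
  x1 = (2 - (-2)·0.8000 - (-3)·1.4000 - (-1)·1.3636) / (10) = 0.9164
  x2 = (-9 - (-4)·-1.1000 - (3)·1.4000 - (-2)·1.3636) / (10) = -1.4873
  x3 = (11 - (-3)·-1.1000 - (-2)·0.8000 - (-3)·1.3636) / (10) = 1.3391
  x4 = (-8 - (-2)·-1.1000 - (3)·0.8000 - (4)·1.4000) / (11) = -1.6545

(0.9164, -1.4873, 1.3391, -1.6545)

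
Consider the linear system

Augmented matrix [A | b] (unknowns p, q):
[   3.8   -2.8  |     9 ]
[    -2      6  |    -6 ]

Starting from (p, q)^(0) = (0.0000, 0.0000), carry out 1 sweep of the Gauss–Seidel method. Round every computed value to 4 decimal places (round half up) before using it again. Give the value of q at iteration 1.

Iteration 1:
  p = (9 - (-2.8)·0.0000) / (3.8) = 2.3684
  q = (-6 - (-2)·2.3684) / (6) = -0.2105

-0.2105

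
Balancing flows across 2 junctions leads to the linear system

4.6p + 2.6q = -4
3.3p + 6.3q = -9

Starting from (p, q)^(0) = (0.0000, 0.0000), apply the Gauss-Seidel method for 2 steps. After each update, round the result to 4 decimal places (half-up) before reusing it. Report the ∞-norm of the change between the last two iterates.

0.5500

Iteration 1:
  p = (-4 - (2.6)·0.0000) / (4.6) = -0.8696
  q = (-9 - (3.3)·-0.8696) / (6.3) = -0.9731
Iteration 2:
  p = (-4 - (2.6)·-0.9731) / (4.6) = -0.3196
  q = (-9 - (3.3)·-0.3196) / (6.3) = -1.2612
Change: (0.5500, -0.2881) → max |·| = 0.5500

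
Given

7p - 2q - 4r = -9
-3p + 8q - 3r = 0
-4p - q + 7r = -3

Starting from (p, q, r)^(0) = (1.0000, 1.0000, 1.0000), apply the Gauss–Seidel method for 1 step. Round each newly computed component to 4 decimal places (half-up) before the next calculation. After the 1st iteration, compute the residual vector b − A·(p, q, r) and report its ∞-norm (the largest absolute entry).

8.1428

Iteration 1:
  p = (-9 - (-2)·1.0000 - (-4)·1.0000) / (7) = -0.4286
  q = (0 - (-3)·-0.4286 - (-3)·1.0000) / (8) = 0.2143
  r = (-3 - (-4)·-0.4286 - (-1)·0.2143) / (7) = -0.6429
Residual b − A·x = (-8.1428, -4.9289, 0.0002); ∞-norm = 8.1428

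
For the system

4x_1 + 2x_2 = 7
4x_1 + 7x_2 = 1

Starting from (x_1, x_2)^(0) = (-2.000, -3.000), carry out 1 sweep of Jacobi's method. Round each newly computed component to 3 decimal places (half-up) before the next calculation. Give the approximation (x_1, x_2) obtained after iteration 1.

(3.250, 1.286)

Iteration 1:
  x_1 = (7 - (2)·-3.000) / (4) = 3.250
  x_2 = (1 - (4)·-2.000) / (7) = 1.286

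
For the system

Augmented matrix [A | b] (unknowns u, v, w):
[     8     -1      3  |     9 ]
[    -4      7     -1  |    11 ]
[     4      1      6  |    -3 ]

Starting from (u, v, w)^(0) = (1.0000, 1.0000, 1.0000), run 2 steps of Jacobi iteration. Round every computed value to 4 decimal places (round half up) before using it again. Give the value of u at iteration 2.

1.9107

Iteration 1:
  u = (9 - (-1)·1.0000 - (3)·1.0000) / (8) = 0.8750
  v = (11 - (-4)·1.0000 - (-1)·1.0000) / (7) = 2.2857
  w = (-3 - (4)·1.0000 - (1)·1.0000) / (6) = -1.3333
Iteration 2:
  u = (9 - (-1)·2.2857 - (3)·-1.3333) / (8) = 1.9107
  v = (11 - (-4)·0.8750 - (-1)·-1.3333) / (7) = 1.8810
  w = (-3 - (4)·0.8750 - (1)·2.2857) / (6) = -1.4643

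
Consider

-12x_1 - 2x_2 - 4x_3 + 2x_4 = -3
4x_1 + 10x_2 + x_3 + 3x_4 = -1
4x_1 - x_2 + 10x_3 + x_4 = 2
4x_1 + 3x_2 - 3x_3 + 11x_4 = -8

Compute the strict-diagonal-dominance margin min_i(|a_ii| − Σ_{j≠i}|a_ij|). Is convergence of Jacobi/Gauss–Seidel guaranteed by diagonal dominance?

1

row 1: |-12| − (2+4+2) = 4
row 2: |10| − (4+1+3) = 2
row 3: |10| − (4+1+1) = 4
row 4: |11| − (4+3+3) = 1
minimum over rows = 1 → strictly diagonally dominant (convergence guaranteed)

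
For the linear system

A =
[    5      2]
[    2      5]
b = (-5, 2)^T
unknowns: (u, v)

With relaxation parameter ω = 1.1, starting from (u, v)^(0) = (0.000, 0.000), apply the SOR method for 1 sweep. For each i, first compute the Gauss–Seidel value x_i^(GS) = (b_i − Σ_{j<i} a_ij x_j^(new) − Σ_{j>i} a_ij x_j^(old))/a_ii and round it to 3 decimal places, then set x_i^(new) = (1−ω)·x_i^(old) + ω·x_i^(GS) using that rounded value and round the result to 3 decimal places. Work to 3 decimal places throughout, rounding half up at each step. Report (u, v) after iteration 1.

(-1.100, 0.924)

Iteration 1:
  u: GS value = (-5 - (2)·0.000) / (5) = -1.000;  u ← (1−ω)·0.000 + ω·-1.000 = -1.100
  v: GS value = (2 - (2)·-1.100) / (5) = 0.840;  v ← (1−ω)·0.000 + ω·0.840 = 0.924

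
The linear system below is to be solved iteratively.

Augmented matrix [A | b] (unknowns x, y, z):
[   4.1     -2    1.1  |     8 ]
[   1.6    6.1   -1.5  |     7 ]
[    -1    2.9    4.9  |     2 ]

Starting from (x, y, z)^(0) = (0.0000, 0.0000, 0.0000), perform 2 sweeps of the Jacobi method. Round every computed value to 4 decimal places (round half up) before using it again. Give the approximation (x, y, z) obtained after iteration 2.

Iteration 1:
  x = (8 - (-2)·0.0000 - (1.1)·0.0000) / (4.1) = 1.9512
  y = (7 - (1.6)·0.0000 - (-1.5)·0.0000) / (6.1) = 1.1475
  z = (2 - (-1)·0.0000 - (2.9)·0.0000) / (4.9) = 0.4082
Iteration 2:
  x = (8 - (-2)·1.1475 - (1.1)·0.4082) / (4.1) = 2.4015
  y = (7 - (1.6)·1.9512 - (-1.5)·0.4082) / (6.1) = 0.7361
  z = (2 - (-1)·1.9512 - (2.9)·1.1475) / (4.9) = 0.1272

(2.4015, 0.7361, 0.1272)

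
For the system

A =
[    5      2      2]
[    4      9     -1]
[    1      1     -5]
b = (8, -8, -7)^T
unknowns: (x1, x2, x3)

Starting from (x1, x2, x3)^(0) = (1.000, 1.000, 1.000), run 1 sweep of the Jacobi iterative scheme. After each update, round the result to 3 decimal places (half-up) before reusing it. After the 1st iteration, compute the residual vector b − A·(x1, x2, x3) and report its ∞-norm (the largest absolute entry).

2.844

Iteration 1:
  x1 = (8 - (2)·1.000 - (2)·1.000) / (5) = 0.800
  x2 = (-8 - (4)·1.000 - (-1)·1.000) / (9) = -1.222
  x3 = (-7 - (1)·1.000 - (1)·1.000) / (-5) = 1.800
Residual b − A·x = (2.844, 1.598, 2.422); ∞-norm = 2.844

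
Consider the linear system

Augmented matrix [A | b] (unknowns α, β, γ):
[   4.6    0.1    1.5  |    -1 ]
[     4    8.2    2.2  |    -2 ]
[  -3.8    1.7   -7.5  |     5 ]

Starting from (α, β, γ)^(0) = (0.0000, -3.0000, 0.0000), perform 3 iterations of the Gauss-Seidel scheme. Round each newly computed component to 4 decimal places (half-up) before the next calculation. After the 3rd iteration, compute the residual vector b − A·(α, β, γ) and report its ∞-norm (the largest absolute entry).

Iteration 1:
  α = (-1 - (0.1)·-3.0000 - (1.5)·0.0000) / (4.6) = -0.1522
  β = (-2 - (4)·-0.1522 - (2.2)·0.0000) / (8.2) = -0.1697
  γ = (5 - (-3.8)·-0.1522 - (1.7)·-0.1697) / (-7.5) = -0.6280
Iteration 2:
  α = (-1 - (0.1)·-0.1697 - (1.5)·-0.6280) / (4.6) = -0.0089
  β = (-2 - (4)·-0.0089 - (2.2)·-0.6280) / (8.2) = -0.0711
  γ = (5 - (-3.8)·-0.0089 - (1.7)·-0.0711) / (-7.5) = -0.6783
Iteration 3:
  α = (-1 - (0.1)·-0.0711 - (1.5)·-0.6783) / (4.6) = 0.0053
  β = (-2 - (4)·0.0053 - (2.2)·-0.6783) / (8.2) = -0.0645
  γ = (5 - (-3.8)·0.0053 - (1.7)·-0.0645) / (-7.5) = -0.6840
Residual b − A·x = (0.0081, 0.0125, -0.0002); ∞-norm = 0.0125

0.0125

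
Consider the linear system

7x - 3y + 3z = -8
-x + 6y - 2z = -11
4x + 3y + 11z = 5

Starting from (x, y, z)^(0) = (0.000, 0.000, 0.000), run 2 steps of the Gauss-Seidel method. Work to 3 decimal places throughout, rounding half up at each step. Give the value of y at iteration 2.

-1.796

Iteration 1:
  x = (-8 - (-3)·0.000 - (3)·0.000) / (7) = -1.143
  y = (-11 - (-1)·-1.143 - (-2)·0.000) / (6) = -2.024
  z = (5 - (4)·-1.143 - (3)·-2.024) / (11) = 1.422
Iteration 2:
  x = (-8 - (-3)·-2.024 - (3)·1.422) / (7) = -2.620
  y = (-11 - (-1)·-2.620 - (-2)·1.422) / (6) = -1.796
  z = (5 - (4)·-2.620 - (3)·-1.796) / (11) = 1.897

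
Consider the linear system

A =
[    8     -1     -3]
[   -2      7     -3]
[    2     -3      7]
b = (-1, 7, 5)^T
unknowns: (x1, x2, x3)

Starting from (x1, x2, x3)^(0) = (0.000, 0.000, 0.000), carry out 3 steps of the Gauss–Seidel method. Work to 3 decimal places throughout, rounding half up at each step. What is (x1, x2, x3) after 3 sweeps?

Iteration 1:
  x1 = (-1 - (-1)·0.000 - (-3)·0.000) / (8) = -0.125
  x2 = (7 - (-2)·-0.125 - (-3)·0.000) / (7) = 0.964
  x3 = (5 - (2)·-0.125 - (-3)·0.964) / (7) = 1.163
Iteration 2:
  x1 = (-1 - (-1)·0.964 - (-3)·1.163) / (8) = 0.432
  x2 = (7 - (-2)·0.432 - (-3)·1.163) / (7) = 1.622
  x3 = (5 - (2)·0.432 - (-3)·1.622) / (7) = 1.286
Iteration 3:
  x1 = (-1 - (-1)·1.622 - (-3)·1.286) / (8) = 0.560
  x2 = (7 - (-2)·0.560 - (-3)·1.286) / (7) = 1.711
  x3 = (5 - (2)·0.560 - (-3)·1.711) / (7) = 1.288

(0.560, 1.711, 1.288)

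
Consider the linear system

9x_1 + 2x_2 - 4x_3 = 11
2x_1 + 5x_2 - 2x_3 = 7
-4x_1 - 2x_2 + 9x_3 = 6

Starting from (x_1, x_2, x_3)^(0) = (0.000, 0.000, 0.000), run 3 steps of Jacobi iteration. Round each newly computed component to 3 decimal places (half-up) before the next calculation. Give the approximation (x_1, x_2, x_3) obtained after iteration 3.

(1.636, 1.525, 1.465)

Iteration 1:
  x_1 = (11 - (2)·0.000 - (-4)·0.000) / (9) = 1.222
  x_2 = (7 - (2)·0.000 - (-2)·0.000) / (5) = 1.400
  x_3 = (6 - (-4)·0.000 - (-2)·0.000) / (9) = 0.667
Iteration 2:
  x_1 = (11 - (2)·1.400 - (-4)·0.667) / (9) = 1.208
  x_2 = (7 - (2)·1.222 - (-2)·0.667) / (5) = 1.178
  x_3 = (6 - (-4)·1.222 - (-2)·1.400) / (9) = 1.521
Iteration 3:
  x_1 = (11 - (2)·1.178 - (-4)·1.521) / (9) = 1.636
  x_2 = (7 - (2)·1.208 - (-2)·1.521) / (5) = 1.525
  x_3 = (6 - (-4)·1.208 - (-2)·1.178) / (9) = 1.465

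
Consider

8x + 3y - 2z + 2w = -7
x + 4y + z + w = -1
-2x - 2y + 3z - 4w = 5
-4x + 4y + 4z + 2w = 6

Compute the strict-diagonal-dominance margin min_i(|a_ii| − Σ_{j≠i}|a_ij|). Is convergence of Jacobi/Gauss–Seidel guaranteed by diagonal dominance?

-10

row 1: |8| − (3+2+2) = 1
row 2: |4| − (1+1+1) = 1
row 3: |3| − (2+2+4) = -5
row 4: |2| − (4+4+4) = -10
minimum over rows = -10 → not strictly diagonally dominant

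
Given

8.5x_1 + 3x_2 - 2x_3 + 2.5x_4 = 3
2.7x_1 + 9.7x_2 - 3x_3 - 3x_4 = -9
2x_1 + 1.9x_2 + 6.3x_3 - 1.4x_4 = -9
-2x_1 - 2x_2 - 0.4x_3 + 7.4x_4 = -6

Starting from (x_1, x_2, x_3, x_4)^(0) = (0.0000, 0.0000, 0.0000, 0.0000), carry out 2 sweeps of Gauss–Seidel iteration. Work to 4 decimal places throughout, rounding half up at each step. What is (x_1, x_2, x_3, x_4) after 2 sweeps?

(0.7370, -1.8414, -1.3426, -1.1819)

Iteration 1:
  x_1 = (3 - (3)·0.0000 - (-2)·0.0000 - (2.5)·0.0000) / (8.5) = 0.3529
  x_2 = (-9 - (2.7)·0.3529 - (-3)·0.0000 - (-3)·0.0000) / (9.7) = -1.0261
  x_3 = (-9 - (2)·0.3529 - (1.9)·-1.0261 - (-1.4)·0.0000) / (6.3) = -1.2311
  x_4 = (-6 - (-2)·0.3529 - (-2)·-1.0261 - (-0.4)·-1.2311) / (7.4) = -1.0593
Iteration 2:
  x_1 = (3 - (3)·-1.0261 - (-2)·-1.2311 - (2.5)·-1.0593) / (8.5) = 0.7370
  x_2 = (-9 - (2.7)·0.7370 - (-3)·-1.2311 - (-3)·-1.0593) / (9.7) = -1.8414
  x_3 = (-9 - (2)·0.7370 - (1.9)·-1.8414 - (-1.4)·-1.0593) / (6.3) = -1.3426
  x_4 = (-6 - (-2)·0.7370 - (-2)·-1.8414 - (-0.4)·-1.3426) / (7.4) = -1.1819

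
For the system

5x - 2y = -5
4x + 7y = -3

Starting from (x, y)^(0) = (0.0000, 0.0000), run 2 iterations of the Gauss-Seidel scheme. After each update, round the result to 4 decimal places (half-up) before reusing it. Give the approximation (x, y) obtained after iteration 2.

Iteration 1:
  x = (-5 - (-2)·0.0000) / (5) = -1.0000
  y = (-3 - (4)·-1.0000) / (7) = 0.1429
Iteration 2:
  x = (-5 - (-2)·0.1429) / (5) = -0.9428
  y = (-3 - (4)·-0.9428) / (7) = 0.1102

(-0.9428, 0.1102)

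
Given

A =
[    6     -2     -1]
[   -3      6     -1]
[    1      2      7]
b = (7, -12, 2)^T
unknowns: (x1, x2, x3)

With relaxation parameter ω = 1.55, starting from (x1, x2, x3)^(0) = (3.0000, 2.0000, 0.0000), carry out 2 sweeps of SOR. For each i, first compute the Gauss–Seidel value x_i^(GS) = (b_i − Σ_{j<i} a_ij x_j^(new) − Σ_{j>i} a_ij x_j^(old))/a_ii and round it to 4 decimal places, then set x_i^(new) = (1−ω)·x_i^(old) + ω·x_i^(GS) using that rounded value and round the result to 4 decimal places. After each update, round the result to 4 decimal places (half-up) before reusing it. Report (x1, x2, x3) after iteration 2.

Iteration 1:
  x1: GS value = (7 - (-2)·2.0000 - (-1)·0.0000) / (6) = 1.8333;  x1 ← (1−ω)·3.0000 + ω·1.8333 = 1.1916
  x2: GS value = (-12 - (-3)·1.1916 - (-1)·0.0000) / (6) = -1.4042;  x2 ← (1−ω)·2.0000 + ω·-1.4042 = -3.2765
  x3: GS value = (2 - (1)·1.1916 - (2)·-3.2765) / (7) = 1.0516;  x3 ← (1−ω)·0.0000 + ω·1.0516 = 1.6300
Iteration 2:
  x1: GS value = (7 - (-2)·-3.2765 - (-1)·1.6300) / (6) = 0.3462;  x1 ← (1−ω)·1.1916 + ω·0.3462 = -0.1188
  x2: GS value = (-12 - (-3)·-0.1188 - (-1)·1.6300) / (6) = -1.7877;  x2 ← (1−ω)·-3.2765 + ω·-1.7877 = -0.9689
  x3: GS value = (2 - (1)·-0.1188 - (2)·-0.9689) / (7) = 0.5795;  x3 ← (1−ω)·1.6300 + ω·0.5795 = 0.0017

(-0.1188, -0.9689, 0.0017)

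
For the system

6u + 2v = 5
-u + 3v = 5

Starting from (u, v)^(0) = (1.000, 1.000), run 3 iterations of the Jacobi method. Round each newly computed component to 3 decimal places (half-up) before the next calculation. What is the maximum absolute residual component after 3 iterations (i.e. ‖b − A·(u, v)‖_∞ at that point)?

0.224

Iteration 1:
  u = (5 - (2)·1.000) / (6) = 0.500
  v = (5 - (-1)·1.000) / (3) = 2.000
Iteration 2:
  u = (5 - (2)·2.000) / (6) = 0.167
  v = (5 - (-1)·0.500) / (3) = 1.833
Iteration 3:
  u = (5 - (2)·1.833) / (6) = 0.222
  v = (5 - (-1)·0.167) / (3) = 1.722
Residual b − A·x = (0.224, 0.056); ∞-norm = 0.224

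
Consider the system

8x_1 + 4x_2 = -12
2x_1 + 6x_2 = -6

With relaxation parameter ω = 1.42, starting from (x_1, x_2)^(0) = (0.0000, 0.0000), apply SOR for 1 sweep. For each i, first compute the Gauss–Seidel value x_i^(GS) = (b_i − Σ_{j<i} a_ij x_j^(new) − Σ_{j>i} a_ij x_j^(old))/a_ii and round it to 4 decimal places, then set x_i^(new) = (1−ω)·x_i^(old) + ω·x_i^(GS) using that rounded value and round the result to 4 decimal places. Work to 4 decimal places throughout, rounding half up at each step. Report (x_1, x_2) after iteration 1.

Iteration 1:
  x_1: GS value = (-12 - (4)·0.0000) / (8) = -1.5000;  x_1 ← (1−ω)·0.0000 + ω·-1.5000 = -2.1300
  x_2: GS value = (-6 - (2)·-2.1300) / (6) = -0.2900;  x_2 ← (1−ω)·0.0000 + ω·-0.2900 = -0.4118

(-2.1300, -0.4118)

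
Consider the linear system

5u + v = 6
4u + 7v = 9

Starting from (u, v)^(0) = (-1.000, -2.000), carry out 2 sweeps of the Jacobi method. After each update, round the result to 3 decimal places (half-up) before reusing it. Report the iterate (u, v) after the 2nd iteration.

(0.829, 0.371)

Iteration 1:
  u = (6 - (1)·-2.000) / (5) = 1.600
  v = (9 - (4)·-1.000) / (7) = 1.857
Iteration 2:
  u = (6 - (1)·1.857) / (5) = 0.829
  v = (9 - (4)·1.600) / (7) = 0.371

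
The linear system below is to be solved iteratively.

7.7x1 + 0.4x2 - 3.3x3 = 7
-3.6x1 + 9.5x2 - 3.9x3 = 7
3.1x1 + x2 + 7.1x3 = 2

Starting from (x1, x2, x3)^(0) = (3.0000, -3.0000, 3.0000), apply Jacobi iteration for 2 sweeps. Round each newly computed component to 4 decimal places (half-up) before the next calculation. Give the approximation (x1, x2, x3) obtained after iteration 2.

(0.4882, 1.3790, -1.1820)

Iteration 1:
  x1 = (7 - (0.4)·-3.0000 - (-3.3)·3.0000) / (7.7) = 2.3506
  x2 = (7 - (-3.6)·3.0000 - (-3.9)·3.0000) / (9.5) = 3.1053
  x3 = (2 - (3.1)·3.0000 - (1)·-3.0000) / (7.1) = -0.6056
Iteration 2:
  x1 = (7 - (0.4)·3.1053 - (-3.3)·-0.6056) / (7.7) = 0.4882
  x2 = (7 - (-3.6)·2.3506 - (-3.9)·-0.6056) / (9.5) = 1.3790
  x3 = (2 - (3.1)·2.3506 - (1)·3.1053) / (7.1) = -1.1820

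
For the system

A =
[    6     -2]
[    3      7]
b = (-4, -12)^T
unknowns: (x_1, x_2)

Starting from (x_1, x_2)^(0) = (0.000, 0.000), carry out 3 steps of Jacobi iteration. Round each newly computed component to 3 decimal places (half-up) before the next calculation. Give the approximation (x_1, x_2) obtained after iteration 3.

(-1.143, -1.184)

Iteration 1:
  x_1 = (-4 - (-2)·0.000) / (6) = -0.667
  x_2 = (-12 - (3)·0.000) / (7) = -1.714
Iteration 2:
  x_1 = (-4 - (-2)·-1.714) / (6) = -1.238
  x_2 = (-12 - (3)·-0.667) / (7) = -1.428
Iteration 3:
  x_1 = (-4 - (-2)·-1.428) / (6) = -1.143
  x_2 = (-12 - (3)·-1.238) / (7) = -1.184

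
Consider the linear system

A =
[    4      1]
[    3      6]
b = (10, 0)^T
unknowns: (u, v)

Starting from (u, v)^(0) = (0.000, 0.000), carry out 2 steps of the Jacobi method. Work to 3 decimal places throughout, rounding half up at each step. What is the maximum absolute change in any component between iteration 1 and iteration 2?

1.250

Iteration 1:
  u = (10 - (1)·0.000) / (4) = 2.500
  v = (0 - (3)·0.000) / (6) = 0.000
Iteration 2:
  u = (10 - (1)·0.000) / (4) = 2.500
  v = (0 - (3)·2.500) / (6) = -1.250
Change: (0.000, -1.250) → max |·| = 1.250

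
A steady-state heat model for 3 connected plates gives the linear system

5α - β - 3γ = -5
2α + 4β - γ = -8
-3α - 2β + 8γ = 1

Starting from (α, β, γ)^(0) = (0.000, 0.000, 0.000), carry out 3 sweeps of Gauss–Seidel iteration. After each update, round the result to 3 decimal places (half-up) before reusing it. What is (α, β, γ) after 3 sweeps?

Iteration 1:
  α = (-5 - (-1)·0.000 - (-3)·0.000) / (5) = -1.000
  β = (-8 - (2)·-1.000 - (-1)·0.000) / (4) = -1.500
  γ = (1 - (-3)·-1.000 - (-2)·-1.500) / (8) = -0.625
Iteration 2:
  α = (-5 - (-1)·-1.500 - (-3)·-0.625) / (5) = -1.675
  β = (-8 - (2)·-1.675 - (-1)·-0.625) / (4) = -1.319
  γ = (1 - (-3)·-1.675 - (-2)·-1.319) / (8) = -0.833
Iteration 3:
  α = (-5 - (-1)·-1.319 - (-3)·-0.833) / (5) = -1.764
  β = (-8 - (2)·-1.764 - (-1)·-0.833) / (4) = -1.326
  γ = (1 - (-3)·-1.764 - (-2)·-1.326) / (8) = -0.868

(-1.764, -1.326, -0.868)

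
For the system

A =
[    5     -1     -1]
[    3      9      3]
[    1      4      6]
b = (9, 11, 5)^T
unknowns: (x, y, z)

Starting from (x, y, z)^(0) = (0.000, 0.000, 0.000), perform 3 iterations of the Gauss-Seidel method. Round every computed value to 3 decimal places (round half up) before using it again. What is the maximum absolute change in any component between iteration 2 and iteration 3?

0.011

Iteration 1:
  x = (9 - (-1)·0.000 - (-1)·0.000) / (5) = 1.800
  y = (11 - (3)·1.800 - (3)·0.000) / (9) = 0.622
  z = (5 - (1)·1.800 - (4)·0.622) / (6) = 0.119
Iteration 2:
  x = (9 - (-1)·0.622 - (-1)·0.119) / (5) = 1.948
  y = (11 - (3)·1.948 - (3)·0.119) / (9) = 0.533
  z = (5 - (1)·1.948 - (4)·0.533) / (6) = 0.153
Iteration 3:
  x = (9 - (-1)·0.533 - (-1)·0.153) / (5) = 1.937
  y = (11 - (3)·1.937 - (3)·0.153) / (9) = 0.526
  z = (5 - (1)·1.937 - (4)·0.526) / (6) = 0.160
Change: (-0.011, -0.007, 0.007) → max |·| = 0.011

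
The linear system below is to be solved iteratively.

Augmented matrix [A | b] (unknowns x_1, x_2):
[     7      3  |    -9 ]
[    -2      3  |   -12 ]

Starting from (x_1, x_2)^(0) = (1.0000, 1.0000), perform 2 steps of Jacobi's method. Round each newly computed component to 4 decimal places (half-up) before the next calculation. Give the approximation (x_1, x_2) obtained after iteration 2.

Iteration 1:
  x_1 = (-9 - (3)·1.0000) / (7) = -1.7143
  x_2 = (-12 - (-2)·1.0000) / (3) = -3.3333
Iteration 2:
  x_1 = (-9 - (3)·-3.3333) / (7) = 0.1428
  x_2 = (-12 - (-2)·-1.7143) / (3) = -5.1429

(0.1428, -5.1429)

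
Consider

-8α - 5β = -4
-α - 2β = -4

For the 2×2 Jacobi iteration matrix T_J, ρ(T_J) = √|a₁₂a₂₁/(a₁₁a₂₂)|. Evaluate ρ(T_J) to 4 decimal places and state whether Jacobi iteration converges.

0.5590

a₁₂a₂₁/(a₁₁a₂₂) = (-5)·(-1) / ((-8)·(-2)) = 0.312500
ρ = √|0.312500| = √0.312500 = 0.5590
ρ < 1, so Jacobi converges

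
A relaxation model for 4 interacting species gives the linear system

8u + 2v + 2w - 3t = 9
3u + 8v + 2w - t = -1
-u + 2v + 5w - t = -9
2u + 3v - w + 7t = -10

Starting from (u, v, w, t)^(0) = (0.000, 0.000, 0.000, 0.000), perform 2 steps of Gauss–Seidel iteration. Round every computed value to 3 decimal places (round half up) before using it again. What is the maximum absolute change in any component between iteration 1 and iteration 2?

0.450

Iteration 1:
  u = (9 - (2)·0.000 - (2)·0.000 - (-3)·0.000) / (8) = 1.125
  v = (-1 - (3)·1.125 - (2)·0.000 - (-1)·0.000) / (8) = -0.547
  w = (-9 - (-1)·1.125 - (2)·-0.547 - (-1)·0.000) / (5) = -1.356
  t = (-10 - (2)·1.125 - (3)·-0.547 - (-1)·-1.356) / (7) = -1.709
Iteration 2:
  u = (9 - (2)·-0.547 - (2)·-1.356 - (-3)·-1.709) / (8) = 0.960
  v = (-1 - (3)·0.960 - (2)·-1.356 - (-1)·-1.709) / (8) = -0.360
  w = (-9 - (-1)·0.960 - (2)·-0.360 - (-1)·-1.709) / (5) = -1.806
  t = (-10 - (2)·0.960 - (3)·-0.360 - (-1)·-1.806) / (7) = -1.807
Change: (-0.165, 0.187, -0.450, -0.098) → max |·| = 0.450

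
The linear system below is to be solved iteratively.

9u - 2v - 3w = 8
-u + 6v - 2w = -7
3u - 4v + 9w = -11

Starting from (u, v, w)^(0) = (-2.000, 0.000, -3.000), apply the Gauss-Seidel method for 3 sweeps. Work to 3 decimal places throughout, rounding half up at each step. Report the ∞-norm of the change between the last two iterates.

0.114

Iteration 1:
  u = (8 - (-2)·0.000 - (-3)·-3.000) / (9) = -0.111
  v = (-7 - (-1)·-0.111 - (-2)·-3.000) / (6) = -2.185
  w = (-11 - (3)·-0.111 - (-4)·-2.185) / (9) = -2.156
Iteration 2:
  u = (8 - (-2)·-2.185 - (-3)·-2.156) / (9) = -0.315
  v = (-7 - (-1)·-0.315 - (-2)·-2.156) / (6) = -1.938
  w = (-11 - (3)·-0.315 - (-4)·-1.938) / (9) = -1.979
Iteration 3:
  u = (8 - (-2)·-1.938 - (-3)·-1.979) / (9) = -0.201
  v = (-7 - (-1)·-0.201 - (-2)·-1.979) / (6) = -1.860
  w = (-11 - (3)·-0.201 - (-4)·-1.860) / (9) = -1.982
Change: (0.114, 0.078, -0.003) → max |·| = 0.114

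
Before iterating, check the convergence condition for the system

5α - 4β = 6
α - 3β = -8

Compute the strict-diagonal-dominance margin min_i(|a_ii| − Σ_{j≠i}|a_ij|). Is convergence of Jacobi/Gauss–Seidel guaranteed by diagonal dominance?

1

row 1: |5| − (4) = 1
row 2: |-3| − (1) = 2
minimum over rows = 1 → strictly diagonally dominant (convergence guaranteed)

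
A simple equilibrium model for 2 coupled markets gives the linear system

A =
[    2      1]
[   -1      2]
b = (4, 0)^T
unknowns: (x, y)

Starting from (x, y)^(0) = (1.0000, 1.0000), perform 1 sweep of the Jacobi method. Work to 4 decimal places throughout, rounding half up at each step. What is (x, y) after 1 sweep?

(1.5000, 0.5000)

Iteration 1:
  x = (4 - (1)·1.0000) / (2) = 1.5000
  y = (0 - (-1)·1.0000) / (2) = 0.5000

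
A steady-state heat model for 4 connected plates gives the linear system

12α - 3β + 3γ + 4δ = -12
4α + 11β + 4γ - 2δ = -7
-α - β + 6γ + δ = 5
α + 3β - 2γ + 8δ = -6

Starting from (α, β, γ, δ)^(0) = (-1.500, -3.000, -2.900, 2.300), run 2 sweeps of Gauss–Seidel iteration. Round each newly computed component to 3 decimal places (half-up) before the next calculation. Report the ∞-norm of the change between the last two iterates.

2.303

Iteration 1:
  α = (-12 - (-3)·-3.000 - (3)·-2.900 - (4)·2.300) / (12) = -1.792
  β = (-7 - (4)·-1.792 - (4)·-2.900 - (-2)·2.300) / (11) = 1.488
  γ = (5 - (-1)·-1.792 - (-1)·1.488 - (1)·2.300) / (6) = 0.399
  δ = (-6 - (1)·-1.792 - (3)·1.488 - (-2)·0.399) / (8) = -0.984
Iteration 2:
  α = (-12 - (-3)·1.488 - (3)·0.399 - (4)·-0.984) / (12) = -0.400
  β = (-7 - (4)·-0.400 - (4)·0.399 - (-2)·-0.984) / (11) = -0.815
  γ = (5 - (-1)·-0.400 - (-1)·-0.815 - (1)·-0.984) / (6) = 0.795
  δ = (-6 - (1)·-0.400 - (3)·-0.815 - (-2)·0.795) / (8) = -0.196
Change: (1.392, -2.303, 0.396, 0.788) → max |·| = 2.303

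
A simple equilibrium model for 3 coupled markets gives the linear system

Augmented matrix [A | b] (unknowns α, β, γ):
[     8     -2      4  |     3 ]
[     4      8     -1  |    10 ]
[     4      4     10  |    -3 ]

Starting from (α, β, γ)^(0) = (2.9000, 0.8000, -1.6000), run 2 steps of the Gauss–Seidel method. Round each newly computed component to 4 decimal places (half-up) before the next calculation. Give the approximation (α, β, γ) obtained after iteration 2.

(0.9631, 0.6441, -0.9429)

Iteration 1:
  α = (3 - (-2)·0.8000 - (4)·-1.6000) / (8) = 1.3750
  β = (10 - (4)·1.3750 - (-1)·-1.6000) / (8) = 0.3625
  γ = (-3 - (4)·1.3750 - (4)·0.3625) / (10) = -0.9950
Iteration 2:
  α = (3 - (-2)·0.3625 - (4)·-0.9950) / (8) = 0.9631
  β = (10 - (4)·0.9631 - (-1)·-0.9950) / (8) = 0.6441
  γ = (-3 - (4)·0.9631 - (4)·0.6441) / (10) = -0.9429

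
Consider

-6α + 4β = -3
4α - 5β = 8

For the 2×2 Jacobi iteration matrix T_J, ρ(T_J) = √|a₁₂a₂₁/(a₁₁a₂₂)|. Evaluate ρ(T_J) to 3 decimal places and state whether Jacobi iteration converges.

a₁₂a₂₁/(a₁₁a₂₂) = (4)·(4) / ((-6)·(-5)) = 0.533333
ρ = √|0.533333| = √0.533333 = 0.730
ρ < 1, so Jacobi converges

0.730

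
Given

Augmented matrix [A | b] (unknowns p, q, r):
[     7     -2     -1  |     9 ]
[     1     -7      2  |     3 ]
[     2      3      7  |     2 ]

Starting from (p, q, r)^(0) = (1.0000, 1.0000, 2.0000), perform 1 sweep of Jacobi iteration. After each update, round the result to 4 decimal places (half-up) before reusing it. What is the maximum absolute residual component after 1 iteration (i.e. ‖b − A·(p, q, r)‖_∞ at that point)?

Iteration 1:
  p = (9 - (-2)·1.0000 - (-1)·2.0000) / (7) = 1.8571
  q = (3 - (1)·1.0000 - (2)·2.0000) / (-7) = 0.2857
  r = (2 - (2)·1.0000 - (3)·1.0000) / (7) = -0.4286
Residual b − A·x = (-3.8569, 4.0000, 0.4289); ∞-norm = 4.0000

4.0000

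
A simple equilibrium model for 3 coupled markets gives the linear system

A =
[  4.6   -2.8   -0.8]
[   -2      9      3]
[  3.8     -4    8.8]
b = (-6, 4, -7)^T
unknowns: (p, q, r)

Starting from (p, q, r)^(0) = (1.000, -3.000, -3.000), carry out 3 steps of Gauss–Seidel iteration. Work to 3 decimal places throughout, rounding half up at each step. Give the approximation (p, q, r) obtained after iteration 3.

Iteration 1:
  p = (-6 - (-2.8)·-3.000 - (-0.8)·-3.000) / (4.6) = -3.652
  q = (4 - (-2)·-3.652 - (3)·-3.000) / (9) = 0.633
  r = (-7 - (3.8)·-3.652 - (-4)·0.633) / (8.8) = 1.069
Iteration 2:
  p = (-6 - (-2.8)·0.633 - (-0.8)·1.069) / (4.6) = -0.733
  q = (4 - (-2)·-0.733 - (3)·1.069) / (9) = -0.075
  r = (-7 - (3.8)·-0.733 - (-4)·-0.075) / (8.8) = -0.513
Iteration 3:
  p = (-6 - (-2.8)·-0.075 - (-0.8)·-0.513) / (4.6) = -1.439
  q = (4 - (-2)·-1.439 - (3)·-0.513) / (9) = 0.296
  r = (-7 - (3.8)·-1.439 - (-4)·0.296) / (8.8) = -0.040

(-1.439, 0.296, -0.040)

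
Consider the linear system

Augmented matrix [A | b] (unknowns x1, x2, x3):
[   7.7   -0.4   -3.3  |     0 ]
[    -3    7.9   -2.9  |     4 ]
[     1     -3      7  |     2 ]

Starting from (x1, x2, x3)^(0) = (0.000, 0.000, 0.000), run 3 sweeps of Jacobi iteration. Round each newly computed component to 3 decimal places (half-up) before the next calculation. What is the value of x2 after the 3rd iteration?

Iteration 1:
  x1 = (0 - (-0.4)·0.000 - (-3.3)·0.000) / (7.7) = 0.000
  x2 = (4 - (-3)·0.000 - (-2.9)·0.000) / (7.9) = 0.506
  x3 = (2 - (1)·0.000 - (-3)·0.000) / (7) = 0.286
Iteration 2:
  x1 = (0 - (-0.4)·0.506 - (-3.3)·0.286) / (7.7) = 0.149
  x2 = (4 - (-3)·0.000 - (-2.9)·0.286) / (7.9) = 0.611
  x3 = (2 - (1)·0.000 - (-3)·0.506) / (7) = 0.503
Iteration 3:
  x1 = (0 - (-0.4)·0.611 - (-3.3)·0.503) / (7.7) = 0.247
  x2 = (4 - (-3)·0.149 - (-2.9)·0.503) / (7.9) = 0.748
  x3 = (2 - (1)·0.149 - (-3)·0.611) / (7) = 0.526

0.748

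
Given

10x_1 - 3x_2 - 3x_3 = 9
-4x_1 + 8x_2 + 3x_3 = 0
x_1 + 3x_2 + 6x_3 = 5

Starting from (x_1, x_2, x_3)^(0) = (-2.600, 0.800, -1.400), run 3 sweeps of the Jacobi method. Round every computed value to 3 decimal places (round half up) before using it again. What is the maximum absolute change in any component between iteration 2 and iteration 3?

0.440

Iteration 1:
  x_1 = (9 - (-3)·0.800 - (-3)·-1.400) / (10) = 0.720
  x_2 = (0 - (-4)·-2.600 - (3)·-1.400) / (8) = -0.775
  x_3 = (5 - (1)·-2.600 - (3)·0.800) / (6) = 0.867
Iteration 2:
  x_1 = (9 - (-3)·-0.775 - (-3)·0.867) / (10) = 0.928
  x_2 = (0 - (-4)·0.720 - (3)·0.867) / (8) = 0.035
  x_3 = (5 - (1)·0.720 - (3)·-0.775) / (6) = 1.101
Iteration 3:
  x_1 = (9 - (-3)·0.035 - (-3)·1.101) / (10) = 1.241
  x_2 = (0 - (-4)·0.928 - (3)·1.101) / (8) = 0.051
  x_3 = (5 - (1)·0.928 - (3)·0.035) / (6) = 0.661
Change: (0.313, 0.016, -0.440) → max |·| = 0.440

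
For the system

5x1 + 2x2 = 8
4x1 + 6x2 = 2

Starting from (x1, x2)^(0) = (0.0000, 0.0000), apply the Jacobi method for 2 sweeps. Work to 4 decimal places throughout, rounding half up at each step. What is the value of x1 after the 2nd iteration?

1.4667

Iteration 1:
  x1 = (8 - (2)·0.0000) / (5) = 1.6000
  x2 = (2 - (4)·0.0000) / (6) = 0.3333
Iteration 2:
  x1 = (8 - (2)·0.3333) / (5) = 1.4667
  x2 = (2 - (4)·1.6000) / (6) = -0.7333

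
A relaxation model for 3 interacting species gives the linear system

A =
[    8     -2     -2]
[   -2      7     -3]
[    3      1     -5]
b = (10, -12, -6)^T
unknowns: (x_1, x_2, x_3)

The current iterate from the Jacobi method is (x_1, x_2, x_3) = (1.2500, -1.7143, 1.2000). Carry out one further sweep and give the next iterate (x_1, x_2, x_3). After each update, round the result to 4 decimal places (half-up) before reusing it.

One sweep:
  x_1 = (10 - (-2)·-1.7143 - (-2)·1.2000) / (8) = 1.1214
  x_2 = (-12 - (-2)·1.2500 - (-3)·1.2000) / (7) = -0.8429
  x_3 = (-6 - (3)·1.2500 - (1)·-1.7143) / (-5) = 1.6071

(1.1214, -0.8429, 1.6071)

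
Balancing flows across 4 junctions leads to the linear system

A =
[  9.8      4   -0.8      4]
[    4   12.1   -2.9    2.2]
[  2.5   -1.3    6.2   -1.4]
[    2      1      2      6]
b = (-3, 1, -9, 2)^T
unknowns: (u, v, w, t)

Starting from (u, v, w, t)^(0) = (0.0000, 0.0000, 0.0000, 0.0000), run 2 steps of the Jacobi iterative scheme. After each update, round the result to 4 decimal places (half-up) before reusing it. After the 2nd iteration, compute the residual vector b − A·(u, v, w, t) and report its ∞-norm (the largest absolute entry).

Iteration 1:
  u = (-3 - (4)·0.0000 - (-0.8)·0.0000 - (4)·0.0000) / (9.8) = -0.3061
  v = (1 - (4)·0.0000 - (-2.9)·0.0000 - (2.2)·0.0000) / (12.1) = 0.0826
  w = (-9 - (2.5)·0.0000 - (-1.3)·0.0000 - (-1.4)·0.0000) / (6.2) = -1.4516
  t = (2 - (2)·0.0000 - (1)·0.0000 - (2)·0.0000) / (6) = 0.3333
Iteration 2:
  u = (-3 - (4)·0.0826 - (-0.8)·-1.4516 - (4)·0.3333) / (9.8) = -0.5944
  v = (1 - (4)·-0.3061 - (-2.9)·-1.4516 - (2.2)·0.3333) / (12.1) = -0.2247
  w = (-9 - (2.5)·-0.3061 - (-1.3)·0.0826 - (-1.4)·0.3333) / (6.2) = -1.2356
  t = (2 - (2)·-0.3061 - (1)·0.0826 - (2)·-1.4516) / (6) = 0.9055
Residual b − A·x = (-0.8866, 0.5211, 1.1223, 0.4517); ∞-norm = 1.1223

1.1223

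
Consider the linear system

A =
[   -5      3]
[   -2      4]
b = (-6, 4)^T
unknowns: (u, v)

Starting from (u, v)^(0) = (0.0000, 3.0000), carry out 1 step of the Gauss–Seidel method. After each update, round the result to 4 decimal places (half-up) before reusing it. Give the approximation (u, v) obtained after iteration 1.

(3.0000, 2.5000)

Iteration 1:
  u = (-6 - (3)·3.0000) / (-5) = 3.0000
  v = (4 - (-2)·3.0000) / (4) = 2.5000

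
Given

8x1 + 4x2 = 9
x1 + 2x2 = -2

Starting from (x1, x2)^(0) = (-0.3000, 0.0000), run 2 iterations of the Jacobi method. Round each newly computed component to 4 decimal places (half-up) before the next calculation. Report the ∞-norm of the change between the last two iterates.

0.7125

Iteration 1:
  x1 = (9 - (4)·0.0000) / (8) = 1.1250
  x2 = (-2 - (1)·-0.3000) / (2) = -0.8500
Iteration 2:
  x1 = (9 - (4)·-0.8500) / (8) = 1.5500
  x2 = (-2 - (1)·1.1250) / (2) = -1.5625
Change: (0.4250, -0.7125) → max |·| = 0.7125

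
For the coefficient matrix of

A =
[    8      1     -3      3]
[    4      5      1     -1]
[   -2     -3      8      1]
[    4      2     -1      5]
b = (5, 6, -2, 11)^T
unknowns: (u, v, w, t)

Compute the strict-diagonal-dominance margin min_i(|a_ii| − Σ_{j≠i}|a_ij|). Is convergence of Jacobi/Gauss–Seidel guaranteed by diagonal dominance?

-2

row 1: |8| − (1+3+3) = 1
row 2: |5| − (4+1+1) = -1
row 3: |8| − (2+3+1) = 2
row 4: |5| − (4+2+1) = -2
minimum over rows = -2 → not strictly diagonally dominant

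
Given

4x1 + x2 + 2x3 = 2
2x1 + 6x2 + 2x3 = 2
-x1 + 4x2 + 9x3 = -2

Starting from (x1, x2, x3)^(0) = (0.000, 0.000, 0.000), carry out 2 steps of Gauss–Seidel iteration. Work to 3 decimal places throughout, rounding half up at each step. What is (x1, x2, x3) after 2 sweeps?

(0.579, 0.221, -0.256)

Iteration 1:
  x1 = (2 - (1)·0.000 - (2)·0.000) / (4) = 0.500
  x2 = (2 - (2)·0.500 - (2)·0.000) / (6) = 0.167
  x3 = (-2 - (-1)·0.500 - (4)·0.167) / (9) = -0.241
Iteration 2:
  x1 = (2 - (1)·0.167 - (2)·-0.241) / (4) = 0.579
  x2 = (2 - (2)·0.579 - (2)·-0.241) / (6) = 0.221
  x3 = (-2 - (-1)·0.579 - (4)·0.221) / (9) = -0.256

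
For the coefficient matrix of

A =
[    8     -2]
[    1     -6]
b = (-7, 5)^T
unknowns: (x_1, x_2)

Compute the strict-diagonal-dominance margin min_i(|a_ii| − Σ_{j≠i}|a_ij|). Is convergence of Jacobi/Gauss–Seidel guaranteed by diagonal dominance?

row 1: |8| − (2) = 6
row 2: |-6| − (1) = 5
minimum over rows = 5 → strictly diagonally dominant (convergence guaranteed)

5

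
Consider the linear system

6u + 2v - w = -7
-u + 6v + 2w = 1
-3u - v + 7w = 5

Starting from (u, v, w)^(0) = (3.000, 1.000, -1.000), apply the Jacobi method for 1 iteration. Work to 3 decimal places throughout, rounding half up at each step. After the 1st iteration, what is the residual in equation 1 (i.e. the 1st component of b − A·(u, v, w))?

Iteration 1:
  u = (-7 - (2)·1.000 - (-1)·-1.000) / (6) = -1.667
  v = (1 - (-1)·3.000 - (2)·-1.000) / (6) = 1.000
  w = (5 - (-3)·3.000 - (-1)·1.000) / (7) = 2.143
Residual b − A·x = (3.145, -10.953, -14.002)

3.145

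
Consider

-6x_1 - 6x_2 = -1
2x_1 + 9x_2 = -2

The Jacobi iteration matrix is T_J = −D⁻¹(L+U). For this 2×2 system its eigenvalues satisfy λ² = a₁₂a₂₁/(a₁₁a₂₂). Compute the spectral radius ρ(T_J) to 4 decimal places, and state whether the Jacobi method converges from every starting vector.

a₁₂a₂₁/(a₁₁a₂₂) = (-6)·(2) / ((-6)·(9)) = 0.222222
ρ = √|0.222222| = √0.222222 = 0.4714
ρ < 1, so Jacobi converges

0.4714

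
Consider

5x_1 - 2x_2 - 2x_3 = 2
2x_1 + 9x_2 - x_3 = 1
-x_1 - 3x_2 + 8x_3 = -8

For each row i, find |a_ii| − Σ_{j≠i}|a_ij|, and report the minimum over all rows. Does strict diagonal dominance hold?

1

row 1: |5| − (2+2) = 1
row 2: |9| − (2+1) = 6
row 3: |8| − (1+3) = 4
minimum over rows = 1 → strictly diagonally dominant (convergence guaranteed)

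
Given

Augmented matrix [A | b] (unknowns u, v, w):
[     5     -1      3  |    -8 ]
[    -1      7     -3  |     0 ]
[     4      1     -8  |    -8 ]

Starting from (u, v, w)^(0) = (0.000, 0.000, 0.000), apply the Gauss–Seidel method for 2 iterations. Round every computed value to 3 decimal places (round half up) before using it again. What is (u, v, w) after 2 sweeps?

Iteration 1:
  u = (-8 - (-1)·0.000 - (3)·0.000) / (5) = -1.600
  v = (0 - (-1)·-1.600 - (-3)·0.000) / (7) = -0.229
  w = (-8 - (4)·-1.600 - (1)·-0.229) / (-8) = 0.171
Iteration 2:
  u = (-8 - (-1)·-0.229 - (3)·0.171) / (5) = -1.748
  v = (0 - (-1)·-1.748 - (-3)·0.171) / (7) = -0.176
  w = (-8 - (4)·-1.748 - (1)·-0.176) / (-8) = 0.104

(-1.748, -0.176, 0.104)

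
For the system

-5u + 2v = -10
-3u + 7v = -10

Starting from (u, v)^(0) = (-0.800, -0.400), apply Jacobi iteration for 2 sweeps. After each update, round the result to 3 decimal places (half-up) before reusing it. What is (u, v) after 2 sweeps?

(1.292, -0.640)

Iteration 1:
  u = (-10 - (2)·-0.400) / (-5) = 1.840
  v = (-10 - (-3)·-0.800) / (7) = -1.771
Iteration 2:
  u = (-10 - (2)·-1.771) / (-5) = 1.292
  v = (-10 - (-3)·1.840) / (7) = -0.640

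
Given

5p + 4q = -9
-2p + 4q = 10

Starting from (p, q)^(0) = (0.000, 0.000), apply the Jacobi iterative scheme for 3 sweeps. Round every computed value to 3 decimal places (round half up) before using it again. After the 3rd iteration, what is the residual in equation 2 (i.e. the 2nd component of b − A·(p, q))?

Iteration 1:
  p = (-9 - (4)·0.000) / (5) = -1.800
  q = (10 - (-2)·0.000) / (4) = 2.500
Iteration 2:
  p = (-9 - (4)·2.500) / (5) = -3.800
  q = (10 - (-2)·-1.800) / (4) = 1.600
Iteration 3:
  p = (-9 - (4)·1.600) / (5) = -3.080
  q = (10 - (-2)·-3.800) / (4) = 0.600
Residual b − A·x = (4.000, 1.440)

1.440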